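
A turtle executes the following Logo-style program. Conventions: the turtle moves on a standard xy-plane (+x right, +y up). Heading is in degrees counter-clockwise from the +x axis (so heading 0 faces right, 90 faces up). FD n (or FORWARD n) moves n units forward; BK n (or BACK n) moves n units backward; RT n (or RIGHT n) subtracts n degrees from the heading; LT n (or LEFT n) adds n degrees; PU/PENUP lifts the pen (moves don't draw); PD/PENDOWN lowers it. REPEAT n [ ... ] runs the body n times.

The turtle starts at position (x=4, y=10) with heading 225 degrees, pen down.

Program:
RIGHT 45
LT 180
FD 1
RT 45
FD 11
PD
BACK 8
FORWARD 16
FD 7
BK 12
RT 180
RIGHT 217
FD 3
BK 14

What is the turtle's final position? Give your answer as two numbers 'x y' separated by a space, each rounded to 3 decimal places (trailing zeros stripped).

Executing turtle program step by step:
Start: pos=(4,10), heading=225, pen down
RT 45: heading 225 -> 180
LT 180: heading 180 -> 0
FD 1: (4,10) -> (5,10) [heading=0, draw]
RT 45: heading 0 -> 315
FD 11: (5,10) -> (12.778,2.222) [heading=315, draw]
PD: pen down
BK 8: (12.778,2.222) -> (7.121,7.879) [heading=315, draw]
FD 16: (7.121,7.879) -> (18.435,-3.435) [heading=315, draw]
FD 7: (18.435,-3.435) -> (23.385,-8.385) [heading=315, draw]
BK 12: (23.385,-8.385) -> (14.899,0.101) [heading=315, draw]
RT 180: heading 315 -> 135
RT 217: heading 135 -> 278
FD 3: (14.899,0.101) -> (15.317,-2.87) [heading=278, draw]
BK 14: (15.317,-2.87) -> (13.369,10.993) [heading=278, draw]
Final: pos=(13.369,10.993), heading=278, 8 segment(s) drawn

Answer: 13.369 10.993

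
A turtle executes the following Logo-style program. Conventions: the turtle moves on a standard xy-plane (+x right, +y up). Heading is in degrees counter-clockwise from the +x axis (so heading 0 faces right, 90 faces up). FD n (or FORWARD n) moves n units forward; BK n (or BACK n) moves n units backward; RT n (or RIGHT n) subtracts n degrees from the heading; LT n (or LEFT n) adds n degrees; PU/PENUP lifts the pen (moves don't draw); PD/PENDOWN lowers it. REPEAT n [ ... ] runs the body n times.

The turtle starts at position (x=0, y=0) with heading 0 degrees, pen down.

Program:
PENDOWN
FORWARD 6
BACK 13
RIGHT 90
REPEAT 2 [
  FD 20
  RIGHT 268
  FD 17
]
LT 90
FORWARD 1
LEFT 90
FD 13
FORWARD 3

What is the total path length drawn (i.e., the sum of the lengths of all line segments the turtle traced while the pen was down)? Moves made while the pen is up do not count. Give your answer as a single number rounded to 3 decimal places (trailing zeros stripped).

Answer: 110

Derivation:
Executing turtle program step by step:
Start: pos=(0,0), heading=0, pen down
PD: pen down
FD 6: (0,0) -> (6,0) [heading=0, draw]
BK 13: (6,0) -> (-7,0) [heading=0, draw]
RT 90: heading 0 -> 270
REPEAT 2 [
  -- iteration 1/2 --
  FD 20: (-7,0) -> (-7,-20) [heading=270, draw]
  RT 268: heading 270 -> 2
  FD 17: (-7,-20) -> (9.99,-19.407) [heading=2, draw]
  -- iteration 2/2 --
  FD 20: (9.99,-19.407) -> (29.977,-18.709) [heading=2, draw]
  RT 268: heading 2 -> 94
  FD 17: (29.977,-18.709) -> (28.792,-1.75) [heading=94, draw]
]
LT 90: heading 94 -> 184
FD 1: (28.792,-1.75) -> (27.794,-1.82) [heading=184, draw]
LT 90: heading 184 -> 274
FD 13: (27.794,-1.82) -> (28.701,-14.788) [heading=274, draw]
FD 3: (28.701,-14.788) -> (28.91,-17.781) [heading=274, draw]
Final: pos=(28.91,-17.781), heading=274, 9 segment(s) drawn

Segment lengths:
  seg 1: (0,0) -> (6,0), length = 6
  seg 2: (6,0) -> (-7,0), length = 13
  seg 3: (-7,0) -> (-7,-20), length = 20
  seg 4: (-7,-20) -> (9.99,-19.407), length = 17
  seg 5: (9.99,-19.407) -> (29.977,-18.709), length = 20
  seg 6: (29.977,-18.709) -> (28.792,-1.75), length = 17
  seg 7: (28.792,-1.75) -> (27.794,-1.82), length = 1
  seg 8: (27.794,-1.82) -> (28.701,-14.788), length = 13
  seg 9: (28.701,-14.788) -> (28.91,-17.781), length = 3
Total = 110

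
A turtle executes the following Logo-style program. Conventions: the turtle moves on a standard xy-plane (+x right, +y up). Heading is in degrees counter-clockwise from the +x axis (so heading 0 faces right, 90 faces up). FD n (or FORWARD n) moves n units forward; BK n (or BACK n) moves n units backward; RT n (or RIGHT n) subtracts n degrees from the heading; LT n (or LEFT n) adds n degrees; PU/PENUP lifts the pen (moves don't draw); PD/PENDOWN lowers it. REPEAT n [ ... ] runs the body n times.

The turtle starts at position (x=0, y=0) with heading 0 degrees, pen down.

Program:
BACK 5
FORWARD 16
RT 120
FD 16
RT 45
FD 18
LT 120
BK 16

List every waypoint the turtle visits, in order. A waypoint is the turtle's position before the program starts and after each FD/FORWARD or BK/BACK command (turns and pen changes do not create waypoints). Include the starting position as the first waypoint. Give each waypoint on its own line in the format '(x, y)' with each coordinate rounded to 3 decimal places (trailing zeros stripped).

Executing turtle program step by step:
Start: pos=(0,0), heading=0, pen down
BK 5: (0,0) -> (-5,0) [heading=0, draw]
FD 16: (-5,0) -> (11,0) [heading=0, draw]
RT 120: heading 0 -> 240
FD 16: (11,0) -> (3,-13.856) [heading=240, draw]
RT 45: heading 240 -> 195
FD 18: (3,-13.856) -> (-14.387,-18.515) [heading=195, draw]
LT 120: heading 195 -> 315
BK 16: (-14.387,-18.515) -> (-25.7,-7.201) [heading=315, draw]
Final: pos=(-25.7,-7.201), heading=315, 5 segment(s) drawn
Waypoints (6 total):
(0, 0)
(-5, 0)
(11, 0)
(3, -13.856)
(-14.387, -18.515)
(-25.7, -7.201)

Answer: (0, 0)
(-5, 0)
(11, 0)
(3, -13.856)
(-14.387, -18.515)
(-25.7, -7.201)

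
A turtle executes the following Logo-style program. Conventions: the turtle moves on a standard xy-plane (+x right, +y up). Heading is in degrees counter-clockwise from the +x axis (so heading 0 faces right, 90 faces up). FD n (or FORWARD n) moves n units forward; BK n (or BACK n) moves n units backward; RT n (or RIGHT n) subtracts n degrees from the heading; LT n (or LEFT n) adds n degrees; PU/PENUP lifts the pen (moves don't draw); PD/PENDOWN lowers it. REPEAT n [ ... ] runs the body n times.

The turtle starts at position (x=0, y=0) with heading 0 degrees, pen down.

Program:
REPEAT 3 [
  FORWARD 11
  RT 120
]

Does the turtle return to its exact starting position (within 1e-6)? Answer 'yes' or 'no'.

Executing turtle program step by step:
Start: pos=(0,0), heading=0, pen down
REPEAT 3 [
  -- iteration 1/3 --
  FD 11: (0,0) -> (11,0) [heading=0, draw]
  RT 120: heading 0 -> 240
  -- iteration 2/3 --
  FD 11: (11,0) -> (5.5,-9.526) [heading=240, draw]
  RT 120: heading 240 -> 120
  -- iteration 3/3 --
  FD 11: (5.5,-9.526) -> (0,0) [heading=120, draw]
  RT 120: heading 120 -> 0
]
Final: pos=(0,0), heading=0, 3 segment(s) drawn

Start position: (0, 0)
Final position: (0, 0)
Distance = 0; < 1e-6 -> CLOSED

Answer: yes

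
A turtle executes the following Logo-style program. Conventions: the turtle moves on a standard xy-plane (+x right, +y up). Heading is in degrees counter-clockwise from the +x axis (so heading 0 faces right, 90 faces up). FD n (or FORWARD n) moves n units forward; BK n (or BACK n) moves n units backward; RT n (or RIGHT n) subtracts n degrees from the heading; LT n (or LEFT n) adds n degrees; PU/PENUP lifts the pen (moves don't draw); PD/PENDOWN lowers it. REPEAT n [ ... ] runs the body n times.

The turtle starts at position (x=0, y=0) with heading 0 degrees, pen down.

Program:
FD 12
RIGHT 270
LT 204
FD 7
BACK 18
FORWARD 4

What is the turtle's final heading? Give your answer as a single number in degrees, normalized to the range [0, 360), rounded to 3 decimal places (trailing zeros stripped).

Executing turtle program step by step:
Start: pos=(0,0), heading=0, pen down
FD 12: (0,0) -> (12,0) [heading=0, draw]
RT 270: heading 0 -> 90
LT 204: heading 90 -> 294
FD 7: (12,0) -> (14.847,-6.395) [heading=294, draw]
BK 18: (14.847,-6.395) -> (7.526,10.049) [heading=294, draw]
FD 4: (7.526,10.049) -> (9.153,6.395) [heading=294, draw]
Final: pos=(9.153,6.395), heading=294, 4 segment(s) drawn

Answer: 294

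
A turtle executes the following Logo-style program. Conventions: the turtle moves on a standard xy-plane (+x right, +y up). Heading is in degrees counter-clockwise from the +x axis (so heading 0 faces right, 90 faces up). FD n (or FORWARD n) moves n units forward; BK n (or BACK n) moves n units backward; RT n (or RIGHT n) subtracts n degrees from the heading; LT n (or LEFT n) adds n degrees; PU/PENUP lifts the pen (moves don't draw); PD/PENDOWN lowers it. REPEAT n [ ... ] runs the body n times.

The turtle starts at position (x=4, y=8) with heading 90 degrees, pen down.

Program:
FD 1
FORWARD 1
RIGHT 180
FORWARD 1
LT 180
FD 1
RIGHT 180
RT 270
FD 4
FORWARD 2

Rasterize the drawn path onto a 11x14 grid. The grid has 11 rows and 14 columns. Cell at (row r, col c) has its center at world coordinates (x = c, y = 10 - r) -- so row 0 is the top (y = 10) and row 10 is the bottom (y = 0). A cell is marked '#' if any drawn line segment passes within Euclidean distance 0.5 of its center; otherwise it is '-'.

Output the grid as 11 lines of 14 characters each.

Segment 0: (4,8) -> (4,9)
Segment 1: (4,9) -> (4,10)
Segment 2: (4,10) -> (4,9)
Segment 3: (4,9) -> (4,10)
Segment 4: (4,10) -> (8,10)
Segment 5: (8,10) -> (10,10)

Answer: ----#######---
----#---------
----#---------
--------------
--------------
--------------
--------------
--------------
--------------
--------------
--------------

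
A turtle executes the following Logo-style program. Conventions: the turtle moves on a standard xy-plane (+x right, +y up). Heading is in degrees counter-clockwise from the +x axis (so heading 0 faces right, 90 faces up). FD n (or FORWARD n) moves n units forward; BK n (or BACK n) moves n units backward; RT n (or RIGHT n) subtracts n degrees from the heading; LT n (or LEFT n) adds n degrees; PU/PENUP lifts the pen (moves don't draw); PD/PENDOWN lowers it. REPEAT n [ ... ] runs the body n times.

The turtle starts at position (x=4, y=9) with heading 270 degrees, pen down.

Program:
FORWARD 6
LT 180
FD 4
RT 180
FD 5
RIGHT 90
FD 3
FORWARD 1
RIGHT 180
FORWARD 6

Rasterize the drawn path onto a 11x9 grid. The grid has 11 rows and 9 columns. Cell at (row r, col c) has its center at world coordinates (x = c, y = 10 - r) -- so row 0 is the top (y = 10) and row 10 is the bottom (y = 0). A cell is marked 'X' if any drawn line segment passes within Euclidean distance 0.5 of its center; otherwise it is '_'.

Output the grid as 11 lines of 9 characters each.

Answer: _________
____X____
____X____
____X____
____X____
____X____
____X____
____X____
XXXXXXX__
_________
_________

Derivation:
Segment 0: (4,9) -> (4,3)
Segment 1: (4,3) -> (4,7)
Segment 2: (4,7) -> (4,2)
Segment 3: (4,2) -> (1,2)
Segment 4: (1,2) -> (-0,2)
Segment 5: (-0,2) -> (6,2)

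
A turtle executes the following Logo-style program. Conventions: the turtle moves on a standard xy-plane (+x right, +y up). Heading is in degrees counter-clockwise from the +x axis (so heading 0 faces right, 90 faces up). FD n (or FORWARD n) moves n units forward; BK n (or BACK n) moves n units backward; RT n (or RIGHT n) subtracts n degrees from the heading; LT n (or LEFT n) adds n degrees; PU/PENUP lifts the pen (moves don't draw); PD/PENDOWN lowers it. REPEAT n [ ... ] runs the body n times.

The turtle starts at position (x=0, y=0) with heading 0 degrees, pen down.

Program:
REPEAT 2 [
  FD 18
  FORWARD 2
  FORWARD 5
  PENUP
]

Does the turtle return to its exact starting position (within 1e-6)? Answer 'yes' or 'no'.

Answer: no

Derivation:
Executing turtle program step by step:
Start: pos=(0,0), heading=0, pen down
REPEAT 2 [
  -- iteration 1/2 --
  FD 18: (0,0) -> (18,0) [heading=0, draw]
  FD 2: (18,0) -> (20,0) [heading=0, draw]
  FD 5: (20,0) -> (25,0) [heading=0, draw]
  PU: pen up
  -- iteration 2/2 --
  FD 18: (25,0) -> (43,0) [heading=0, move]
  FD 2: (43,0) -> (45,0) [heading=0, move]
  FD 5: (45,0) -> (50,0) [heading=0, move]
  PU: pen up
]
Final: pos=(50,0), heading=0, 3 segment(s) drawn

Start position: (0, 0)
Final position: (50, 0)
Distance = 50; >= 1e-6 -> NOT closed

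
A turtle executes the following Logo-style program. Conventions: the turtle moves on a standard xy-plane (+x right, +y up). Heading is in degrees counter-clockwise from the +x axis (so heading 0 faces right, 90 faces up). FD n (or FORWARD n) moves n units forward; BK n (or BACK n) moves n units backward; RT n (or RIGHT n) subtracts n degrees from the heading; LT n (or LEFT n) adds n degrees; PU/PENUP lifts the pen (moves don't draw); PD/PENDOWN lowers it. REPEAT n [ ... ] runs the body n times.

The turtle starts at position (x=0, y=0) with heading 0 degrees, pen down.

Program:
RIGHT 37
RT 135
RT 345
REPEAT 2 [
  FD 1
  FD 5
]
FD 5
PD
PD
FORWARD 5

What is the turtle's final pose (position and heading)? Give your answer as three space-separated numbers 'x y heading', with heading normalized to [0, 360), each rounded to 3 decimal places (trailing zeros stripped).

Answer: -20.251 -8.596 203

Derivation:
Executing turtle program step by step:
Start: pos=(0,0), heading=0, pen down
RT 37: heading 0 -> 323
RT 135: heading 323 -> 188
RT 345: heading 188 -> 203
REPEAT 2 [
  -- iteration 1/2 --
  FD 1: (0,0) -> (-0.921,-0.391) [heading=203, draw]
  FD 5: (-0.921,-0.391) -> (-5.523,-2.344) [heading=203, draw]
  -- iteration 2/2 --
  FD 1: (-5.523,-2.344) -> (-6.444,-2.735) [heading=203, draw]
  FD 5: (-6.444,-2.735) -> (-11.046,-4.689) [heading=203, draw]
]
FD 5: (-11.046,-4.689) -> (-15.649,-6.642) [heading=203, draw]
PD: pen down
PD: pen down
FD 5: (-15.649,-6.642) -> (-20.251,-8.596) [heading=203, draw]
Final: pos=(-20.251,-8.596), heading=203, 6 segment(s) drawn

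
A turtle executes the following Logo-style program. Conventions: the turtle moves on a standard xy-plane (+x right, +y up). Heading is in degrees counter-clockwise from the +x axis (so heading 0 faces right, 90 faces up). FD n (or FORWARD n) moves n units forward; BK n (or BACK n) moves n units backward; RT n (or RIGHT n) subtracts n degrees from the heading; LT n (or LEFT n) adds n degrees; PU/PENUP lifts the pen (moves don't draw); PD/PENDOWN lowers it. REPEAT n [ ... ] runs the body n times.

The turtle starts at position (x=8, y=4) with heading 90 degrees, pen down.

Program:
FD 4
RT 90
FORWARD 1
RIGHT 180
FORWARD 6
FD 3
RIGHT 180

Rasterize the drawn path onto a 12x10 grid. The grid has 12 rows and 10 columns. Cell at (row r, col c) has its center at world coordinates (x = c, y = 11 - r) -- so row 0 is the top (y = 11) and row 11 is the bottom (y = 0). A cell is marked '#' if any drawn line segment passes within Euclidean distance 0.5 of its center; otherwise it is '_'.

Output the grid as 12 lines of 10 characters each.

Segment 0: (8,4) -> (8,8)
Segment 1: (8,8) -> (9,8)
Segment 2: (9,8) -> (3,8)
Segment 3: (3,8) -> (0,8)

Answer: __________
__________
__________
##########
________#_
________#_
________#_
________#_
__________
__________
__________
__________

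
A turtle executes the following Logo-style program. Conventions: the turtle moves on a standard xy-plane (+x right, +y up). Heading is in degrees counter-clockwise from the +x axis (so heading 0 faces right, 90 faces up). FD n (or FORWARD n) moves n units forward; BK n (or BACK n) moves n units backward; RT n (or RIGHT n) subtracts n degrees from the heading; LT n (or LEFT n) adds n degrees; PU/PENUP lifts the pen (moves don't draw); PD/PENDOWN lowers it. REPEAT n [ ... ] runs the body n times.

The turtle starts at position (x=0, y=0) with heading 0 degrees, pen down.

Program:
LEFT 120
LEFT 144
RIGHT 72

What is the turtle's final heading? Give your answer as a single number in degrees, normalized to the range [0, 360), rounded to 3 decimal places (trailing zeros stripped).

Executing turtle program step by step:
Start: pos=(0,0), heading=0, pen down
LT 120: heading 0 -> 120
LT 144: heading 120 -> 264
RT 72: heading 264 -> 192
Final: pos=(0,0), heading=192, 0 segment(s) drawn

Answer: 192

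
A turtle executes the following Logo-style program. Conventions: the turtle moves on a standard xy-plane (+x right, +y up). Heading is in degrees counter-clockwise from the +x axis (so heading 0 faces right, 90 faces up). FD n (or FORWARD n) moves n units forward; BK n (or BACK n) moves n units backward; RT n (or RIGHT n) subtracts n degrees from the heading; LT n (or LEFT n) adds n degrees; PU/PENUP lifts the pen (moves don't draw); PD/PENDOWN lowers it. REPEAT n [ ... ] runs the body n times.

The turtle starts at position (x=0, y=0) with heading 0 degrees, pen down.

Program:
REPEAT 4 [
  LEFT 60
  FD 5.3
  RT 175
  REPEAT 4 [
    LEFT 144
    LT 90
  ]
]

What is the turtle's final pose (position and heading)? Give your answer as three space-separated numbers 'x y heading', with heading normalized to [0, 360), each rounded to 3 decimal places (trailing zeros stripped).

Answer: 2.194 1.344 44

Derivation:
Executing turtle program step by step:
Start: pos=(0,0), heading=0, pen down
REPEAT 4 [
  -- iteration 1/4 --
  LT 60: heading 0 -> 60
  FD 5.3: (0,0) -> (2.65,4.59) [heading=60, draw]
  RT 175: heading 60 -> 245
  REPEAT 4 [
    -- iteration 1/4 --
    LT 144: heading 245 -> 29
    LT 90: heading 29 -> 119
    -- iteration 2/4 --
    LT 144: heading 119 -> 263
    LT 90: heading 263 -> 353
    -- iteration 3/4 --
    LT 144: heading 353 -> 137
    LT 90: heading 137 -> 227
    -- iteration 4/4 --
    LT 144: heading 227 -> 11
    LT 90: heading 11 -> 101
  ]
  -- iteration 2/4 --
  LT 60: heading 101 -> 161
  FD 5.3: (2.65,4.59) -> (-2.361,6.315) [heading=161, draw]
  RT 175: heading 161 -> 346
  REPEAT 4 [
    -- iteration 1/4 --
    LT 144: heading 346 -> 130
    LT 90: heading 130 -> 220
    -- iteration 2/4 --
    LT 144: heading 220 -> 4
    LT 90: heading 4 -> 94
    -- iteration 3/4 --
    LT 144: heading 94 -> 238
    LT 90: heading 238 -> 328
    -- iteration 4/4 --
    LT 144: heading 328 -> 112
    LT 90: heading 112 -> 202
  ]
  -- iteration 3/4 --
  LT 60: heading 202 -> 262
  FD 5.3: (-2.361,6.315) -> (-3.099,1.067) [heading=262, draw]
  RT 175: heading 262 -> 87
  REPEAT 4 [
    -- iteration 1/4 --
    LT 144: heading 87 -> 231
    LT 90: heading 231 -> 321
    -- iteration 2/4 --
    LT 144: heading 321 -> 105
    LT 90: heading 105 -> 195
    -- iteration 3/4 --
    LT 144: heading 195 -> 339
    LT 90: heading 339 -> 69
    -- iteration 4/4 --
    LT 144: heading 69 -> 213
    LT 90: heading 213 -> 303
  ]
  -- iteration 4/4 --
  LT 60: heading 303 -> 3
  FD 5.3: (-3.099,1.067) -> (2.194,1.344) [heading=3, draw]
  RT 175: heading 3 -> 188
  REPEAT 4 [
    -- iteration 1/4 --
    LT 144: heading 188 -> 332
    LT 90: heading 332 -> 62
    -- iteration 2/4 --
    LT 144: heading 62 -> 206
    LT 90: heading 206 -> 296
    -- iteration 3/4 --
    LT 144: heading 296 -> 80
    LT 90: heading 80 -> 170
    -- iteration 4/4 --
    LT 144: heading 170 -> 314
    LT 90: heading 314 -> 44
  ]
]
Final: pos=(2.194,1.344), heading=44, 4 segment(s) drawn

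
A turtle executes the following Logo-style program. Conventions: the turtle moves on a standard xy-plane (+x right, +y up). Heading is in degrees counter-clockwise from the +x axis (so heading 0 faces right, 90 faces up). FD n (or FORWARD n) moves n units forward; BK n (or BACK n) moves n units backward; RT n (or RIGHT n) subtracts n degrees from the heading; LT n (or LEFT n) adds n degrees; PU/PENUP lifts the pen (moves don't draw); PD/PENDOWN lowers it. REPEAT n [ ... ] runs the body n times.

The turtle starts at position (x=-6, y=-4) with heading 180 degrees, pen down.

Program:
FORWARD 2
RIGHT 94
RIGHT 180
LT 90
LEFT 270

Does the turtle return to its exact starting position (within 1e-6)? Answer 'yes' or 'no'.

Answer: no

Derivation:
Executing turtle program step by step:
Start: pos=(-6,-4), heading=180, pen down
FD 2: (-6,-4) -> (-8,-4) [heading=180, draw]
RT 94: heading 180 -> 86
RT 180: heading 86 -> 266
LT 90: heading 266 -> 356
LT 270: heading 356 -> 266
Final: pos=(-8,-4), heading=266, 1 segment(s) drawn

Start position: (-6, -4)
Final position: (-8, -4)
Distance = 2; >= 1e-6 -> NOT closed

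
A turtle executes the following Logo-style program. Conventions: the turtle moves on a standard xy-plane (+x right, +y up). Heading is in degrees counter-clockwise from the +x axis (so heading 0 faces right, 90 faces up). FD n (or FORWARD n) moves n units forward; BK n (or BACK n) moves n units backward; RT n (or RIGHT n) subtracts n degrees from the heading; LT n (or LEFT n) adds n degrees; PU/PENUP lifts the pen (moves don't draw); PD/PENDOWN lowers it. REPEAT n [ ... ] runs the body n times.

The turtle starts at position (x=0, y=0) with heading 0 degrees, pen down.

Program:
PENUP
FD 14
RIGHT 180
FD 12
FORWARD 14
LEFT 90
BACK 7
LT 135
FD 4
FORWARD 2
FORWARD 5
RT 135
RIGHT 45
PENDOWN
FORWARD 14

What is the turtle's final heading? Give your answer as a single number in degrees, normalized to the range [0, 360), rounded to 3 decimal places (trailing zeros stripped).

Executing turtle program step by step:
Start: pos=(0,0), heading=0, pen down
PU: pen up
FD 14: (0,0) -> (14,0) [heading=0, move]
RT 180: heading 0 -> 180
FD 12: (14,0) -> (2,0) [heading=180, move]
FD 14: (2,0) -> (-12,0) [heading=180, move]
LT 90: heading 180 -> 270
BK 7: (-12,0) -> (-12,7) [heading=270, move]
LT 135: heading 270 -> 45
FD 4: (-12,7) -> (-9.172,9.828) [heading=45, move]
FD 2: (-9.172,9.828) -> (-7.757,11.243) [heading=45, move]
FD 5: (-7.757,11.243) -> (-4.222,14.778) [heading=45, move]
RT 135: heading 45 -> 270
RT 45: heading 270 -> 225
PD: pen down
FD 14: (-4.222,14.778) -> (-14.121,4.879) [heading=225, draw]
Final: pos=(-14.121,4.879), heading=225, 1 segment(s) drawn

Answer: 225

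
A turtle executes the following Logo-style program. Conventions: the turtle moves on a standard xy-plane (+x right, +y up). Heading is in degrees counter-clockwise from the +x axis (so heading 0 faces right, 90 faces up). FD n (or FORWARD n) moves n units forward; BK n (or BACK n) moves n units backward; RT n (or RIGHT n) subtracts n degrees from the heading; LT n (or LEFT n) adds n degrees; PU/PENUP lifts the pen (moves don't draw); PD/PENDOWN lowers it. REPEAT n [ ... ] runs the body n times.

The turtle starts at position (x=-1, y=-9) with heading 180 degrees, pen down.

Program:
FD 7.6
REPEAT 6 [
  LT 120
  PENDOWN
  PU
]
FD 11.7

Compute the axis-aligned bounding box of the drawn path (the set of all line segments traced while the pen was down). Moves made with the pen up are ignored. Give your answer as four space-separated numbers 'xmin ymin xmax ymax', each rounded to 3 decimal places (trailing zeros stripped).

Executing turtle program step by step:
Start: pos=(-1,-9), heading=180, pen down
FD 7.6: (-1,-9) -> (-8.6,-9) [heading=180, draw]
REPEAT 6 [
  -- iteration 1/6 --
  LT 120: heading 180 -> 300
  PD: pen down
  PU: pen up
  -- iteration 2/6 --
  LT 120: heading 300 -> 60
  PD: pen down
  PU: pen up
  -- iteration 3/6 --
  LT 120: heading 60 -> 180
  PD: pen down
  PU: pen up
  -- iteration 4/6 --
  LT 120: heading 180 -> 300
  PD: pen down
  PU: pen up
  -- iteration 5/6 --
  LT 120: heading 300 -> 60
  PD: pen down
  PU: pen up
  -- iteration 6/6 --
  LT 120: heading 60 -> 180
  PD: pen down
  PU: pen up
]
FD 11.7: (-8.6,-9) -> (-20.3,-9) [heading=180, move]
Final: pos=(-20.3,-9), heading=180, 1 segment(s) drawn

Segment endpoints: x in {-8.6, -1}, y in {-9, -9}
xmin=-8.6, ymin=-9, xmax=-1, ymax=-9

Answer: -8.6 -9 -1 -9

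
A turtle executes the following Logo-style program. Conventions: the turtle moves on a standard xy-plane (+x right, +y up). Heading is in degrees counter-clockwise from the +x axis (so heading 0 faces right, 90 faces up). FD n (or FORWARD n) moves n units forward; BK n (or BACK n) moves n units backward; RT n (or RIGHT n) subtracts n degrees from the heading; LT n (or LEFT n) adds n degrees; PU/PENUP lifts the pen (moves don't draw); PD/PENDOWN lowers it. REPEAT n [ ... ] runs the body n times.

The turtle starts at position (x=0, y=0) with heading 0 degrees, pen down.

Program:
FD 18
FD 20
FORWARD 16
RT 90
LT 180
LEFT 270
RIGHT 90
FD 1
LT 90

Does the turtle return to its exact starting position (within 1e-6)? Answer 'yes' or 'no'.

Answer: no

Derivation:
Executing turtle program step by step:
Start: pos=(0,0), heading=0, pen down
FD 18: (0,0) -> (18,0) [heading=0, draw]
FD 20: (18,0) -> (38,0) [heading=0, draw]
FD 16: (38,0) -> (54,0) [heading=0, draw]
RT 90: heading 0 -> 270
LT 180: heading 270 -> 90
LT 270: heading 90 -> 0
RT 90: heading 0 -> 270
FD 1: (54,0) -> (54,-1) [heading=270, draw]
LT 90: heading 270 -> 0
Final: pos=(54,-1), heading=0, 4 segment(s) drawn

Start position: (0, 0)
Final position: (54, -1)
Distance = 54.009; >= 1e-6 -> NOT closed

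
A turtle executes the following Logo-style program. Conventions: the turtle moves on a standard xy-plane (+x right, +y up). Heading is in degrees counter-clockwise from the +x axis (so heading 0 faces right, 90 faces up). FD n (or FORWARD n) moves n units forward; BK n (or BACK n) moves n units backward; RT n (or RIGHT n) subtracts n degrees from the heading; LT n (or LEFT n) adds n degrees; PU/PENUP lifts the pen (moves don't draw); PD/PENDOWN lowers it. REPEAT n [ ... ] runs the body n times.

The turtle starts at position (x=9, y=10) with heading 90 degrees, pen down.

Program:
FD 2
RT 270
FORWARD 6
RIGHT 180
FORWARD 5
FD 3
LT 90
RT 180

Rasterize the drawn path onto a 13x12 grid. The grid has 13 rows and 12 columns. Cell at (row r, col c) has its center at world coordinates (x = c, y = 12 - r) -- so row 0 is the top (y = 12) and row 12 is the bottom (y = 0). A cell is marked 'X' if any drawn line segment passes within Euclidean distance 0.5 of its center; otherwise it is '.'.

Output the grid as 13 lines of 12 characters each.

Segment 0: (9,10) -> (9,12)
Segment 1: (9,12) -> (3,12)
Segment 2: (3,12) -> (8,12)
Segment 3: (8,12) -> (11,12)

Answer: ...XXXXXXXXX
.........X..
.........X..
............
............
............
............
............
............
............
............
............
............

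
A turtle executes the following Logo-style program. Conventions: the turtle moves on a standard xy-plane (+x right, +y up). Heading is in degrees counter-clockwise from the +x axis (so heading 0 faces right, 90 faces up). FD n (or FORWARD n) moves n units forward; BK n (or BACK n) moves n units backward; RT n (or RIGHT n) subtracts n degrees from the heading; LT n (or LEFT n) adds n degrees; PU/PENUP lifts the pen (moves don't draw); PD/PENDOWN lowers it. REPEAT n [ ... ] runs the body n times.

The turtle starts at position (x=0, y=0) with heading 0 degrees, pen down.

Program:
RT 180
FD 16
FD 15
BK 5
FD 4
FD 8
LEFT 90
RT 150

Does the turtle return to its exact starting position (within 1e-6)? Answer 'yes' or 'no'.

Executing turtle program step by step:
Start: pos=(0,0), heading=0, pen down
RT 180: heading 0 -> 180
FD 16: (0,0) -> (-16,0) [heading=180, draw]
FD 15: (-16,0) -> (-31,0) [heading=180, draw]
BK 5: (-31,0) -> (-26,0) [heading=180, draw]
FD 4: (-26,0) -> (-30,0) [heading=180, draw]
FD 8: (-30,0) -> (-38,0) [heading=180, draw]
LT 90: heading 180 -> 270
RT 150: heading 270 -> 120
Final: pos=(-38,0), heading=120, 5 segment(s) drawn

Start position: (0, 0)
Final position: (-38, 0)
Distance = 38; >= 1e-6 -> NOT closed

Answer: no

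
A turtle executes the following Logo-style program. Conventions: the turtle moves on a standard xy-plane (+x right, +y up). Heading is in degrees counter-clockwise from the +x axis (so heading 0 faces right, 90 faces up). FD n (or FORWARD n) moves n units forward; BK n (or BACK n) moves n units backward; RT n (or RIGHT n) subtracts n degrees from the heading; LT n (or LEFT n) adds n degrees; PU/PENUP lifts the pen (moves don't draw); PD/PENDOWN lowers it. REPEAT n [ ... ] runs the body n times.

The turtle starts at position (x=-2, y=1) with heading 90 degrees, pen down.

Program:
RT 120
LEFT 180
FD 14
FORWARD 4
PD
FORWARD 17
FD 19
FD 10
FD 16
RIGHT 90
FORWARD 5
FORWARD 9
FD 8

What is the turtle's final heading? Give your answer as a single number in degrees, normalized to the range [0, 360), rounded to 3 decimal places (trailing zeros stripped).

Executing turtle program step by step:
Start: pos=(-2,1), heading=90, pen down
RT 120: heading 90 -> 330
LT 180: heading 330 -> 150
FD 14: (-2,1) -> (-14.124,8) [heading=150, draw]
FD 4: (-14.124,8) -> (-17.588,10) [heading=150, draw]
PD: pen down
FD 17: (-17.588,10) -> (-32.311,18.5) [heading=150, draw]
FD 19: (-32.311,18.5) -> (-48.765,28) [heading=150, draw]
FD 10: (-48.765,28) -> (-57.426,33) [heading=150, draw]
FD 16: (-57.426,33) -> (-71.282,41) [heading=150, draw]
RT 90: heading 150 -> 60
FD 5: (-71.282,41) -> (-68.782,45.33) [heading=60, draw]
FD 9: (-68.782,45.33) -> (-64.282,53.124) [heading=60, draw]
FD 8: (-64.282,53.124) -> (-60.282,60.053) [heading=60, draw]
Final: pos=(-60.282,60.053), heading=60, 9 segment(s) drawn

Answer: 60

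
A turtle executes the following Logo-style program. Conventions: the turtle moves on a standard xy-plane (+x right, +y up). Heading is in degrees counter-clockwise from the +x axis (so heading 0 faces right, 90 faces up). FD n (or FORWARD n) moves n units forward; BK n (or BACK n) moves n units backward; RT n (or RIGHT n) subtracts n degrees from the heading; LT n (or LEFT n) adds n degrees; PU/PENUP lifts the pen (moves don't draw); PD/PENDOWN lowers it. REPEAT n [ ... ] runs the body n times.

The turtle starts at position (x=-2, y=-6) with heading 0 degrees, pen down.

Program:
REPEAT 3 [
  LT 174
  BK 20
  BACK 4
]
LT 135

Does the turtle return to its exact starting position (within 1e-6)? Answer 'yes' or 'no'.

Executing turtle program step by step:
Start: pos=(-2,-6), heading=0, pen down
REPEAT 3 [
  -- iteration 1/3 --
  LT 174: heading 0 -> 174
  BK 20: (-2,-6) -> (17.89,-8.091) [heading=174, draw]
  BK 4: (17.89,-8.091) -> (21.869,-8.509) [heading=174, draw]
  -- iteration 2/3 --
  LT 174: heading 174 -> 348
  BK 20: (21.869,-8.509) -> (2.306,-4.35) [heading=348, draw]
  BK 4: (2.306,-4.35) -> (-1.607,-3.519) [heading=348, draw]
  -- iteration 3/3 --
  LT 174: heading 348 -> 162
  BK 20: (-1.607,-3.519) -> (17.414,-9.699) [heading=162, draw]
  BK 4: (17.414,-9.699) -> (21.218,-10.935) [heading=162, draw]
]
LT 135: heading 162 -> 297
Final: pos=(21.218,-10.935), heading=297, 6 segment(s) drawn

Start position: (-2, -6)
Final position: (21.218, -10.935)
Distance = 23.737; >= 1e-6 -> NOT closed

Answer: no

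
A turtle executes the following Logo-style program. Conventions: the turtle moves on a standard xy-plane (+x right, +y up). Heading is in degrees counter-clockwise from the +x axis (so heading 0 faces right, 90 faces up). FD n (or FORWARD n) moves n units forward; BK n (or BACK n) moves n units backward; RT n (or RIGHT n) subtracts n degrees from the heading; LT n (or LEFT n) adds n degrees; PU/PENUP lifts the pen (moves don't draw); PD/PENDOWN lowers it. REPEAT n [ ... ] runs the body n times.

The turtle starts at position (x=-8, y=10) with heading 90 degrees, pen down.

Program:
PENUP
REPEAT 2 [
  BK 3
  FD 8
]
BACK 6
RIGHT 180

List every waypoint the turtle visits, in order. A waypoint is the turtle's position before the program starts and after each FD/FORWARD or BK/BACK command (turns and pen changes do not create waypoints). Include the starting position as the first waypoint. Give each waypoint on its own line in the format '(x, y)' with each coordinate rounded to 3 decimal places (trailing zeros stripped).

Answer: (-8, 10)
(-8, 7)
(-8, 15)
(-8, 12)
(-8, 20)
(-8, 14)

Derivation:
Executing turtle program step by step:
Start: pos=(-8,10), heading=90, pen down
PU: pen up
REPEAT 2 [
  -- iteration 1/2 --
  BK 3: (-8,10) -> (-8,7) [heading=90, move]
  FD 8: (-8,7) -> (-8,15) [heading=90, move]
  -- iteration 2/2 --
  BK 3: (-8,15) -> (-8,12) [heading=90, move]
  FD 8: (-8,12) -> (-8,20) [heading=90, move]
]
BK 6: (-8,20) -> (-8,14) [heading=90, move]
RT 180: heading 90 -> 270
Final: pos=(-8,14), heading=270, 0 segment(s) drawn
Waypoints (6 total):
(-8, 10)
(-8, 7)
(-8, 15)
(-8, 12)
(-8, 20)
(-8, 14)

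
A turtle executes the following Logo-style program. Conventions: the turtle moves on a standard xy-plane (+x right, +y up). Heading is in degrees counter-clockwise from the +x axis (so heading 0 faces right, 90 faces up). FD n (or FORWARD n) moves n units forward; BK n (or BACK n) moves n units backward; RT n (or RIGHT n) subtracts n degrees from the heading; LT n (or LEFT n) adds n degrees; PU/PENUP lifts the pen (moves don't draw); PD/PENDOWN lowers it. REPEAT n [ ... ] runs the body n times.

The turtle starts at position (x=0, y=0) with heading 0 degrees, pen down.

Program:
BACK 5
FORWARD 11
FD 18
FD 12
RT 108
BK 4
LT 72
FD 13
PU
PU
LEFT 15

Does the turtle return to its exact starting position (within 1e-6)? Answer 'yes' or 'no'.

Executing turtle program step by step:
Start: pos=(0,0), heading=0, pen down
BK 5: (0,0) -> (-5,0) [heading=0, draw]
FD 11: (-5,0) -> (6,0) [heading=0, draw]
FD 18: (6,0) -> (24,0) [heading=0, draw]
FD 12: (24,0) -> (36,0) [heading=0, draw]
RT 108: heading 0 -> 252
BK 4: (36,0) -> (37.236,3.804) [heading=252, draw]
LT 72: heading 252 -> 324
FD 13: (37.236,3.804) -> (47.753,-3.837) [heading=324, draw]
PU: pen up
PU: pen up
LT 15: heading 324 -> 339
Final: pos=(47.753,-3.837), heading=339, 6 segment(s) drawn

Start position: (0, 0)
Final position: (47.753, -3.837)
Distance = 47.907; >= 1e-6 -> NOT closed

Answer: no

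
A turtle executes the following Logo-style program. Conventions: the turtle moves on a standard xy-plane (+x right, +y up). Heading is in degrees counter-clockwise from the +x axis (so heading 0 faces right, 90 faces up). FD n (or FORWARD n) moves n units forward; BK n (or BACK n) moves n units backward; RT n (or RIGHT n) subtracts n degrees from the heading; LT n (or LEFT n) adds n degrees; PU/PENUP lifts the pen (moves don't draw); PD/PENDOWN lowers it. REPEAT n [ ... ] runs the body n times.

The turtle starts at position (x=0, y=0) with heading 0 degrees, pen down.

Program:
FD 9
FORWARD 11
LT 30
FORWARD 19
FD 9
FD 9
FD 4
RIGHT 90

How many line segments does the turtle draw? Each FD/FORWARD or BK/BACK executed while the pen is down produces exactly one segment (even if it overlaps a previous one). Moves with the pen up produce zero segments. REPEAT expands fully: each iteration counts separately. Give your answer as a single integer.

Answer: 6

Derivation:
Executing turtle program step by step:
Start: pos=(0,0), heading=0, pen down
FD 9: (0,0) -> (9,0) [heading=0, draw]
FD 11: (9,0) -> (20,0) [heading=0, draw]
LT 30: heading 0 -> 30
FD 19: (20,0) -> (36.454,9.5) [heading=30, draw]
FD 9: (36.454,9.5) -> (44.249,14) [heading=30, draw]
FD 9: (44.249,14) -> (52.043,18.5) [heading=30, draw]
FD 4: (52.043,18.5) -> (55.507,20.5) [heading=30, draw]
RT 90: heading 30 -> 300
Final: pos=(55.507,20.5), heading=300, 6 segment(s) drawn
Segments drawn: 6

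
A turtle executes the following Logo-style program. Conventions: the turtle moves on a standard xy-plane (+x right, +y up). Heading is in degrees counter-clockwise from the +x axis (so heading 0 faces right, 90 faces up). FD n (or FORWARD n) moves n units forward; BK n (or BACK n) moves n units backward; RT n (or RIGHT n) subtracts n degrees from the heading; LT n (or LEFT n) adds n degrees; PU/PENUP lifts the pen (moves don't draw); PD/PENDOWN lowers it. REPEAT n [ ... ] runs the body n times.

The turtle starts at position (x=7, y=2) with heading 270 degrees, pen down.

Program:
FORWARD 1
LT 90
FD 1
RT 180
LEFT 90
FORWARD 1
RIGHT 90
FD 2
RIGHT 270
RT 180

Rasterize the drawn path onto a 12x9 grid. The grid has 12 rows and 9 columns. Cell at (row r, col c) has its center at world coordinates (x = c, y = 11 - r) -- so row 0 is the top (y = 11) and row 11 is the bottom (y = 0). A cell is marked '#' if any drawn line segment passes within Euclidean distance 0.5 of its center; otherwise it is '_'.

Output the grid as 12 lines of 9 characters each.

Answer: _________
_________
_________
_________
_________
_________
_________
_________
_________
_______#_
_______##
______###

Derivation:
Segment 0: (7,2) -> (7,1)
Segment 1: (7,1) -> (8,1)
Segment 2: (8,1) -> (8,-0)
Segment 3: (8,-0) -> (6,0)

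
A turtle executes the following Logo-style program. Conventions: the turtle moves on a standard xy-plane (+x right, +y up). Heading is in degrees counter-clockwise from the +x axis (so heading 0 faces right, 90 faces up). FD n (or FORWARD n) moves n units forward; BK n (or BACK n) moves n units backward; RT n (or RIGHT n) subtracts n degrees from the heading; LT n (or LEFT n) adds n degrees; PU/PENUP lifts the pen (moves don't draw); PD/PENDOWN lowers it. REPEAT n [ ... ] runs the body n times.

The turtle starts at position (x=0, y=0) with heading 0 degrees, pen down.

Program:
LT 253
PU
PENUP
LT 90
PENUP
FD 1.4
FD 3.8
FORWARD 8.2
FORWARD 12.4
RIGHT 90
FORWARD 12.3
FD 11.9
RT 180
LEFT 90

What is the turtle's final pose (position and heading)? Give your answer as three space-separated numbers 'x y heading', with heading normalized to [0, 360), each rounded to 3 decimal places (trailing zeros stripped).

Executing turtle program step by step:
Start: pos=(0,0), heading=0, pen down
LT 253: heading 0 -> 253
PU: pen up
PU: pen up
LT 90: heading 253 -> 343
PU: pen up
FD 1.4: (0,0) -> (1.339,-0.409) [heading=343, move]
FD 3.8: (1.339,-0.409) -> (4.973,-1.52) [heading=343, move]
FD 8.2: (4.973,-1.52) -> (12.814,-3.918) [heading=343, move]
FD 12.4: (12.814,-3.918) -> (24.673,-7.543) [heading=343, move]
RT 90: heading 343 -> 253
FD 12.3: (24.673,-7.543) -> (21.076,-19.306) [heading=253, move]
FD 11.9: (21.076,-19.306) -> (17.597,-30.686) [heading=253, move]
RT 180: heading 253 -> 73
LT 90: heading 73 -> 163
Final: pos=(17.597,-30.686), heading=163, 0 segment(s) drawn

Answer: 17.597 -30.686 163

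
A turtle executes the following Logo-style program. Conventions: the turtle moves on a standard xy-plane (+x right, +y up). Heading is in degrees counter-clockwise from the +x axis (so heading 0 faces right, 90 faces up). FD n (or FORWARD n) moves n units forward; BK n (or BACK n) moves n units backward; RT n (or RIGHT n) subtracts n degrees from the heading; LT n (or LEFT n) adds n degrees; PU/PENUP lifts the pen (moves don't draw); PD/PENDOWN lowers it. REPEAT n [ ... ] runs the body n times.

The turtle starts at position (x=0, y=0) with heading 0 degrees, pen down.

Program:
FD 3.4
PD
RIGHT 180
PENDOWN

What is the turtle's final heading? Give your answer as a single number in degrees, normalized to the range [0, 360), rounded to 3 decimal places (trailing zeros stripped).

Answer: 180

Derivation:
Executing turtle program step by step:
Start: pos=(0,0), heading=0, pen down
FD 3.4: (0,0) -> (3.4,0) [heading=0, draw]
PD: pen down
RT 180: heading 0 -> 180
PD: pen down
Final: pos=(3.4,0), heading=180, 1 segment(s) drawn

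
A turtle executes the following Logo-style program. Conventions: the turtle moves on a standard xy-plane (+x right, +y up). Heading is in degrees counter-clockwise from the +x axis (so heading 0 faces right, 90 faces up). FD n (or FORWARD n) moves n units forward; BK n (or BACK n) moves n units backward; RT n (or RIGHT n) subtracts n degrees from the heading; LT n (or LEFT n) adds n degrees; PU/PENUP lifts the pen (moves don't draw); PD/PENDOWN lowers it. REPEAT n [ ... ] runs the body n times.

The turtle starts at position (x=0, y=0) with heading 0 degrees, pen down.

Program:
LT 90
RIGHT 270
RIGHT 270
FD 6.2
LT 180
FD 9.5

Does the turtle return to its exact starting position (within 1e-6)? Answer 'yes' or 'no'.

Answer: no

Derivation:
Executing turtle program step by step:
Start: pos=(0,0), heading=0, pen down
LT 90: heading 0 -> 90
RT 270: heading 90 -> 180
RT 270: heading 180 -> 270
FD 6.2: (0,0) -> (0,-6.2) [heading=270, draw]
LT 180: heading 270 -> 90
FD 9.5: (0,-6.2) -> (0,3.3) [heading=90, draw]
Final: pos=(0,3.3), heading=90, 2 segment(s) drawn

Start position: (0, 0)
Final position: (0, 3.3)
Distance = 3.3; >= 1e-6 -> NOT closed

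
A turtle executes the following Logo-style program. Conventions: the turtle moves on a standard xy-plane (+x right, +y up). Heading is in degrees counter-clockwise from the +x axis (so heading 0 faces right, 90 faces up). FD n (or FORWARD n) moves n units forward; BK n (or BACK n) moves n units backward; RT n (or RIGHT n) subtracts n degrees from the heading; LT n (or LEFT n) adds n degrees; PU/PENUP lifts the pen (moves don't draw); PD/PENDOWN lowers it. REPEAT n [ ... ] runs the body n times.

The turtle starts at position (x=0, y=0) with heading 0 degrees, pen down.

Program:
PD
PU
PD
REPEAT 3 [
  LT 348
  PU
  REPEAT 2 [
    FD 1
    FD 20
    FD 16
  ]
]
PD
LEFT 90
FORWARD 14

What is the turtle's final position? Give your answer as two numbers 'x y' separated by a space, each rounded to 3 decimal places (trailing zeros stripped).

Answer: 208.082 -77.654

Derivation:
Executing turtle program step by step:
Start: pos=(0,0), heading=0, pen down
PD: pen down
PU: pen up
PD: pen down
REPEAT 3 [
  -- iteration 1/3 --
  LT 348: heading 0 -> 348
  PU: pen up
  REPEAT 2 [
    -- iteration 1/2 --
    FD 1: (0,0) -> (0.978,-0.208) [heading=348, move]
    FD 20: (0.978,-0.208) -> (20.541,-4.366) [heading=348, move]
    FD 16: (20.541,-4.366) -> (36.191,-7.693) [heading=348, move]
    -- iteration 2/2 --
    FD 1: (36.191,-7.693) -> (37.17,-7.901) [heading=348, move]
    FD 20: (37.17,-7.901) -> (56.733,-12.059) [heading=348, move]
    FD 16: (56.733,-12.059) -> (72.383,-15.385) [heading=348, move]
  ]
  -- iteration 2/3 --
  LT 348: heading 348 -> 336
  PU: pen up
  REPEAT 2 [
    -- iteration 1/2 --
    FD 1: (72.383,-15.385) -> (73.296,-15.792) [heading=336, move]
    FD 20: (73.296,-15.792) -> (91.567,-23.927) [heading=336, move]
    FD 16: (91.567,-23.927) -> (106.184,-30.435) [heading=336, move]
    -- iteration 2/2 --
    FD 1: (106.184,-30.435) -> (107.098,-30.841) [heading=336, move]
    FD 20: (107.098,-30.841) -> (125.369,-38.976) [heading=336, move]
    FD 16: (125.369,-38.976) -> (139.985,-45.484) [heading=336, move]
  ]
  -- iteration 3/3 --
  LT 348: heading 336 -> 324
  PU: pen up
  REPEAT 2 [
    -- iteration 1/2 --
    FD 1: (139.985,-45.484) -> (140.794,-46.072) [heading=324, move]
    FD 20: (140.794,-46.072) -> (156.975,-57.827) [heading=324, move]
    FD 16: (156.975,-57.827) -> (169.919,-67.232) [heading=324, move]
    -- iteration 2/2 --
    FD 1: (169.919,-67.232) -> (170.728,-67.82) [heading=324, move]
    FD 20: (170.728,-67.82) -> (186.908,-79.576) [heading=324, move]
    FD 16: (186.908,-79.576) -> (199.853,-88.98) [heading=324, move]
  ]
]
PD: pen down
LT 90: heading 324 -> 54
FD 14: (199.853,-88.98) -> (208.082,-77.654) [heading=54, draw]
Final: pos=(208.082,-77.654), heading=54, 1 segment(s) drawn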